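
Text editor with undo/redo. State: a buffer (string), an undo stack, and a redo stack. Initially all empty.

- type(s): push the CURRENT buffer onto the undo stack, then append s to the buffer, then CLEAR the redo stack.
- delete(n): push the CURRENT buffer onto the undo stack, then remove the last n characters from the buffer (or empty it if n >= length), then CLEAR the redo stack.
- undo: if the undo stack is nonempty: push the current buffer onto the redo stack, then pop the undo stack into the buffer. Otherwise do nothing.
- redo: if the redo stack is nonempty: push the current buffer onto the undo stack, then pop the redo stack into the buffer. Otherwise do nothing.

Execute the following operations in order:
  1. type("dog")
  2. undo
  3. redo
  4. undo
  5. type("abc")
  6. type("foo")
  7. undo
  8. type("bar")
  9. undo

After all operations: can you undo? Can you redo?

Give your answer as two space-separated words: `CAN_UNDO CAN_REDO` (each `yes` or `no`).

After op 1 (type): buf='dog' undo_depth=1 redo_depth=0
After op 2 (undo): buf='(empty)' undo_depth=0 redo_depth=1
After op 3 (redo): buf='dog' undo_depth=1 redo_depth=0
After op 4 (undo): buf='(empty)' undo_depth=0 redo_depth=1
After op 5 (type): buf='abc' undo_depth=1 redo_depth=0
After op 6 (type): buf='abcfoo' undo_depth=2 redo_depth=0
After op 7 (undo): buf='abc' undo_depth=1 redo_depth=1
After op 8 (type): buf='abcbar' undo_depth=2 redo_depth=0
After op 9 (undo): buf='abc' undo_depth=1 redo_depth=1

Answer: yes yes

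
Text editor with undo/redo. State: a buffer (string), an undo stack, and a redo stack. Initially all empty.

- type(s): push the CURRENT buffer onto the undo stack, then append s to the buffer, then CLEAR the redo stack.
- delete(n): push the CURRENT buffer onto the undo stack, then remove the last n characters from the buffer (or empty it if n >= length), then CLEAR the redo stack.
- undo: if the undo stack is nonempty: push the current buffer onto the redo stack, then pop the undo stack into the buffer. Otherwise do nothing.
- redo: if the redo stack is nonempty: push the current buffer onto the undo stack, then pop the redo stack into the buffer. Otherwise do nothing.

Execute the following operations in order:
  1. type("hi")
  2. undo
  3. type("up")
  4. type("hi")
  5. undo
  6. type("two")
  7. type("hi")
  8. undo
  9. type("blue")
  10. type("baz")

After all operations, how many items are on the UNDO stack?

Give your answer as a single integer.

After op 1 (type): buf='hi' undo_depth=1 redo_depth=0
After op 2 (undo): buf='(empty)' undo_depth=0 redo_depth=1
After op 3 (type): buf='up' undo_depth=1 redo_depth=0
After op 4 (type): buf='uphi' undo_depth=2 redo_depth=0
After op 5 (undo): buf='up' undo_depth=1 redo_depth=1
After op 6 (type): buf='uptwo' undo_depth=2 redo_depth=0
After op 7 (type): buf='uptwohi' undo_depth=3 redo_depth=0
After op 8 (undo): buf='uptwo' undo_depth=2 redo_depth=1
After op 9 (type): buf='uptwoblue' undo_depth=3 redo_depth=0
After op 10 (type): buf='uptwobluebaz' undo_depth=4 redo_depth=0

Answer: 4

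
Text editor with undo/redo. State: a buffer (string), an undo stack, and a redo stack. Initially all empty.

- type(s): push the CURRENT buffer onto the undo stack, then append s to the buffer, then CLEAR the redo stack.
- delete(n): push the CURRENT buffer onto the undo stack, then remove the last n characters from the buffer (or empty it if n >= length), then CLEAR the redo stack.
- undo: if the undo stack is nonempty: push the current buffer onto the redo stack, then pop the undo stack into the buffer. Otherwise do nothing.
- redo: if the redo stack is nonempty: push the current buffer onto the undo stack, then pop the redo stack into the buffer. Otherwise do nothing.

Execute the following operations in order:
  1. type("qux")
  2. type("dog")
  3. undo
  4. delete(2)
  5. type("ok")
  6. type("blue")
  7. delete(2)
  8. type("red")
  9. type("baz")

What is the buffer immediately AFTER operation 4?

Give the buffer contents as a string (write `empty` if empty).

Answer: q

Derivation:
After op 1 (type): buf='qux' undo_depth=1 redo_depth=0
After op 2 (type): buf='quxdog' undo_depth=2 redo_depth=0
After op 3 (undo): buf='qux' undo_depth=1 redo_depth=1
After op 4 (delete): buf='q' undo_depth=2 redo_depth=0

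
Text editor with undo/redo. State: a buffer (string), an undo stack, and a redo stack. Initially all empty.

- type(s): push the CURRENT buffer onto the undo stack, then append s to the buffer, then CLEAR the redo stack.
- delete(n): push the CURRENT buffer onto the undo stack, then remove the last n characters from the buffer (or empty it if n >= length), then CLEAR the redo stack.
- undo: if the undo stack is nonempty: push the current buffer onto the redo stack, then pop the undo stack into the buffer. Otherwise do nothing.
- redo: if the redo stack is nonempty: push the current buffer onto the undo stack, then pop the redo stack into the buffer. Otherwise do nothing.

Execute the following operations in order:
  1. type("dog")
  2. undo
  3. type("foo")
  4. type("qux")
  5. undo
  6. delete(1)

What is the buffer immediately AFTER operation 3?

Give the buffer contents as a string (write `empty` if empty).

After op 1 (type): buf='dog' undo_depth=1 redo_depth=0
After op 2 (undo): buf='(empty)' undo_depth=0 redo_depth=1
After op 3 (type): buf='foo' undo_depth=1 redo_depth=0

Answer: foo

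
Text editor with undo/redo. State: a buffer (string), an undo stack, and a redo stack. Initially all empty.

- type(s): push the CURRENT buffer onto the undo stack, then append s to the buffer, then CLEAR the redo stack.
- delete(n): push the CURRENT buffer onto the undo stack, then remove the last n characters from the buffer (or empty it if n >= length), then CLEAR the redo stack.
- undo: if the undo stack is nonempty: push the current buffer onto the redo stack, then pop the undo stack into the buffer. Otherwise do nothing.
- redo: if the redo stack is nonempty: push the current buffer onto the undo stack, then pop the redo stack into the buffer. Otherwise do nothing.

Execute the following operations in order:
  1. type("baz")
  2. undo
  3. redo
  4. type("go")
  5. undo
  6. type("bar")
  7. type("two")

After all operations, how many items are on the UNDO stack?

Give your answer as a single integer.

Answer: 3

Derivation:
After op 1 (type): buf='baz' undo_depth=1 redo_depth=0
After op 2 (undo): buf='(empty)' undo_depth=0 redo_depth=1
After op 3 (redo): buf='baz' undo_depth=1 redo_depth=0
After op 4 (type): buf='bazgo' undo_depth=2 redo_depth=0
After op 5 (undo): buf='baz' undo_depth=1 redo_depth=1
After op 6 (type): buf='bazbar' undo_depth=2 redo_depth=0
After op 7 (type): buf='bazbartwo' undo_depth=3 redo_depth=0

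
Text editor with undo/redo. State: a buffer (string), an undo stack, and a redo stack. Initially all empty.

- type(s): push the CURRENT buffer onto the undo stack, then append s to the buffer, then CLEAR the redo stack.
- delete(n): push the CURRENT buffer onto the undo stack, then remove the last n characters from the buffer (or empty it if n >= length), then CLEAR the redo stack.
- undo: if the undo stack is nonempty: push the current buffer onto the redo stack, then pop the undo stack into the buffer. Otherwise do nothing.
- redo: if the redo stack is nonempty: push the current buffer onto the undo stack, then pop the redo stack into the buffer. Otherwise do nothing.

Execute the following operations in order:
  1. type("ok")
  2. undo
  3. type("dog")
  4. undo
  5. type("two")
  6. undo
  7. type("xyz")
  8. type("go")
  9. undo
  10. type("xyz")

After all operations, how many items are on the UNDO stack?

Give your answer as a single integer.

After op 1 (type): buf='ok' undo_depth=1 redo_depth=0
After op 2 (undo): buf='(empty)' undo_depth=0 redo_depth=1
After op 3 (type): buf='dog' undo_depth=1 redo_depth=0
After op 4 (undo): buf='(empty)' undo_depth=0 redo_depth=1
After op 5 (type): buf='two' undo_depth=1 redo_depth=0
After op 6 (undo): buf='(empty)' undo_depth=0 redo_depth=1
After op 7 (type): buf='xyz' undo_depth=1 redo_depth=0
After op 8 (type): buf='xyzgo' undo_depth=2 redo_depth=0
After op 9 (undo): buf='xyz' undo_depth=1 redo_depth=1
After op 10 (type): buf='xyzxyz' undo_depth=2 redo_depth=0

Answer: 2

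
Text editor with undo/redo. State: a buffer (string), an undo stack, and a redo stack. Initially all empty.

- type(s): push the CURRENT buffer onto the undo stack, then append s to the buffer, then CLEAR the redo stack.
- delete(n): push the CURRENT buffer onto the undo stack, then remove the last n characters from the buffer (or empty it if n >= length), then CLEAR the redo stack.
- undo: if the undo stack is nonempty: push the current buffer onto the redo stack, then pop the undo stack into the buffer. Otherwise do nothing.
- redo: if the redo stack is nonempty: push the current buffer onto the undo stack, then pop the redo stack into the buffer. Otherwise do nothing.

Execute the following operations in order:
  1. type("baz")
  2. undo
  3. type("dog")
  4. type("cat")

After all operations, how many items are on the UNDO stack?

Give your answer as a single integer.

Answer: 2

Derivation:
After op 1 (type): buf='baz' undo_depth=1 redo_depth=0
After op 2 (undo): buf='(empty)' undo_depth=0 redo_depth=1
After op 3 (type): buf='dog' undo_depth=1 redo_depth=0
After op 4 (type): buf='dogcat' undo_depth=2 redo_depth=0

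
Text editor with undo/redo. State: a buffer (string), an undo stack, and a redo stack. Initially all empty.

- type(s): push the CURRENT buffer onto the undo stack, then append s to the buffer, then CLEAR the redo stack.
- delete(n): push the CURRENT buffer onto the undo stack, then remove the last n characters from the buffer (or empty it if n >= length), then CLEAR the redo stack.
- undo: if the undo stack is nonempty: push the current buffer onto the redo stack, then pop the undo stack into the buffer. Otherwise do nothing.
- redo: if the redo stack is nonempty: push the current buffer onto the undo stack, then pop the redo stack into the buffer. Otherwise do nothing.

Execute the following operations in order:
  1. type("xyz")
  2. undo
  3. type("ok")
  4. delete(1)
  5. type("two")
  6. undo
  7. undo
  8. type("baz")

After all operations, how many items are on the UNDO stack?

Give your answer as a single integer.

Answer: 2

Derivation:
After op 1 (type): buf='xyz' undo_depth=1 redo_depth=0
After op 2 (undo): buf='(empty)' undo_depth=0 redo_depth=1
After op 3 (type): buf='ok' undo_depth=1 redo_depth=0
After op 4 (delete): buf='o' undo_depth=2 redo_depth=0
After op 5 (type): buf='otwo' undo_depth=3 redo_depth=0
After op 6 (undo): buf='o' undo_depth=2 redo_depth=1
After op 7 (undo): buf='ok' undo_depth=1 redo_depth=2
After op 8 (type): buf='okbaz' undo_depth=2 redo_depth=0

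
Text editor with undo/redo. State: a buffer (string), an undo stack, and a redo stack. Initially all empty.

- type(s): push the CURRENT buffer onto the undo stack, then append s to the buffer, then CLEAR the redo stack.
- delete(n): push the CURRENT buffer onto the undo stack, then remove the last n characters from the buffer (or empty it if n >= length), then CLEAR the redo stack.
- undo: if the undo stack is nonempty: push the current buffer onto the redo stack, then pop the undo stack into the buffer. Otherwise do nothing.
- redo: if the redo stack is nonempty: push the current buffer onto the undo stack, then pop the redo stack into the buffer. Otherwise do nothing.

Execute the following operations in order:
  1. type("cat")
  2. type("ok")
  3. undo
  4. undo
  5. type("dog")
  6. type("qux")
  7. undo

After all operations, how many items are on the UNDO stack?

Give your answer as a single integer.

Answer: 1

Derivation:
After op 1 (type): buf='cat' undo_depth=1 redo_depth=0
After op 2 (type): buf='catok' undo_depth=2 redo_depth=0
After op 3 (undo): buf='cat' undo_depth=1 redo_depth=1
After op 4 (undo): buf='(empty)' undo_depth=0 redo_depth=2
After op 5 (type): buf='dog' undo_depth=1 redo_depth=0
After op 6 (type): buf='dogqux' undo_depth=2 redo_depth=0
After op 7 (undo): buf='dog' undo_depth=1 redo_depth=1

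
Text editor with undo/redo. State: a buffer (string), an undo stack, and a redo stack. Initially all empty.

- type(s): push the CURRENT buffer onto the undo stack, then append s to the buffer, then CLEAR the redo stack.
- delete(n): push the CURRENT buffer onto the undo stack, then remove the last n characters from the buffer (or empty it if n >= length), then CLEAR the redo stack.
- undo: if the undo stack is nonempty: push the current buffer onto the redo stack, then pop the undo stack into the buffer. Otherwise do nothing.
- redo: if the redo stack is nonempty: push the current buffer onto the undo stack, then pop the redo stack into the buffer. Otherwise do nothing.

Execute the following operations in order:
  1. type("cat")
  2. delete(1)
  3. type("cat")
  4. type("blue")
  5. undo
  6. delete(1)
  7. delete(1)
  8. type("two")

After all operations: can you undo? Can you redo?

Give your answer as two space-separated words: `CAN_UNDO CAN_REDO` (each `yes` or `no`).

After op 1 (type): buf='cat' undo_depth=1 redo_depth=0
After op 2 (delete): buf='ca' undo_depth=2 redo_depth=0
After op 3 (type): buf='cacat' undo_depth=3 redo_depth=0
After op 4 (type): buf='cacatblue' undo_depth=4 redo_depth=0
After op 5 (undo): buf='cacat' undo_depth=3 redo_depth=1
After op 6 (delete): buf='caca' undo_depth=4 redo_depth=0
After op 7 (delete): buf='cac' undo_depth=5 redo_depth=0
After op 8 (type): buf='cactwo' undo_depth=6 redo_depth=0

Answer: yes no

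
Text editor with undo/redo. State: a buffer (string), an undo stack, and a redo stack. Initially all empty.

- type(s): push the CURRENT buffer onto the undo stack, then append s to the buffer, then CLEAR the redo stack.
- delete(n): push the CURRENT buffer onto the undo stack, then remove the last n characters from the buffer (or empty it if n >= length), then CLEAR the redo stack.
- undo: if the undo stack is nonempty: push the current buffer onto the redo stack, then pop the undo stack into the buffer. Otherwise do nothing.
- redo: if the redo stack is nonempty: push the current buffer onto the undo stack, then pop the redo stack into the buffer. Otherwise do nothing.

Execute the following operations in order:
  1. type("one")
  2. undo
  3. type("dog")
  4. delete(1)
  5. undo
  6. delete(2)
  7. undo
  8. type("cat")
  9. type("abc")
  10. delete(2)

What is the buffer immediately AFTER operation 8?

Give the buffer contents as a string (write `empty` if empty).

After op 1 (type): buf='one' undo_depth=1 redo_depth=0
After op 2 (undo): buf='(empty)' undo_depth=0 redo_depth=1
After op 3 (type): buf='dog' undo_depth=1 redo_depth=0
After op 4 (delete): buf='do' undo_depth=2 redo_depth=0
After op 5 (undo): buf='dog' undo_depth=1 redo_depth=1
After op 6 (delete): buf='d' undo_depth=2 redo_depth=0
After op 7 (undo): buf='dog' undo_depth=1 redo_depth=1
After op 8 (type): buf='dogcat' undo_depth=2 redo_depth=0

Answer: dogcat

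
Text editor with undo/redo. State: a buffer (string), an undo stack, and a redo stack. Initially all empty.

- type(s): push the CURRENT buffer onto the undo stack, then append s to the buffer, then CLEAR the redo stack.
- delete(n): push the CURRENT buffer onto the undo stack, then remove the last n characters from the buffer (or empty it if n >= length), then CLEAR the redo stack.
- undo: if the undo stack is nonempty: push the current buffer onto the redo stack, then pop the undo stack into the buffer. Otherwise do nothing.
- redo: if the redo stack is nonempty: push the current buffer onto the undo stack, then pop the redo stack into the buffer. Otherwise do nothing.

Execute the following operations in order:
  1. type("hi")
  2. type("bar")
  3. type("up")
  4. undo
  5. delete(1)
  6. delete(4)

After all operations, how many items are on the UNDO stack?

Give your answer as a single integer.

After op 1 (type): buf='hi' undo_depth=1 redo_depth=0
After op 2 (type): buf='hibar' undo_depth=2 redo_depth=0
After op 3 (type): buf='hibarup' undo_depth=3 redo_depth=0
After op 4 (undo): buf='hibar' undo_depth=2 redo_depth=1
After op 5 (delete): buf='hiba' undo_depth=3 redo_depth=0
After op 6 (delete): buf='(empty)' undo_depth=4 redo_depth=0

Answer: 4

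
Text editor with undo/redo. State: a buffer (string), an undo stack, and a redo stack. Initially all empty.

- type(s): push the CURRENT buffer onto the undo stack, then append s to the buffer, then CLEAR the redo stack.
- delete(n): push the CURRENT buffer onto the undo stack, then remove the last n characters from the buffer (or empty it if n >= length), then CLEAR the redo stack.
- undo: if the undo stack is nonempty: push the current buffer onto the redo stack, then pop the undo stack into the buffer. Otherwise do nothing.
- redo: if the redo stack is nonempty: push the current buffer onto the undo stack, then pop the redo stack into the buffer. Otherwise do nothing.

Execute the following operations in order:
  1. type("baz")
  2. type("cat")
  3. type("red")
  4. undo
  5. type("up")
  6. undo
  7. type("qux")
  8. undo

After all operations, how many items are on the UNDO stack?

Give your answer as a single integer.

After op 1 (type): buf='baz' undo_depth=1 redo_depth=0
After op 2 (type): buf='bazcat' undo_depth=2 redo_depth=0
After op 3 (type): buf='bazcatred' undo_depth=3 redo_depth=0
After op 4 (undo): buf='bazcat' undo_depth=2 redo_depth=1
After op 5 (type): buf='bazcatup' undo_depth=3 redo_depth=0
After op 6 (undo): buf='bazcat' undo_depth=2 redo_depth=1
After op 7 (type): buf='bazcatqux' undo_depth=3 redo_depth=0
After op 8 (undo): buf='bazcat' undo_depth=2 redo_depth=1

Answer: 2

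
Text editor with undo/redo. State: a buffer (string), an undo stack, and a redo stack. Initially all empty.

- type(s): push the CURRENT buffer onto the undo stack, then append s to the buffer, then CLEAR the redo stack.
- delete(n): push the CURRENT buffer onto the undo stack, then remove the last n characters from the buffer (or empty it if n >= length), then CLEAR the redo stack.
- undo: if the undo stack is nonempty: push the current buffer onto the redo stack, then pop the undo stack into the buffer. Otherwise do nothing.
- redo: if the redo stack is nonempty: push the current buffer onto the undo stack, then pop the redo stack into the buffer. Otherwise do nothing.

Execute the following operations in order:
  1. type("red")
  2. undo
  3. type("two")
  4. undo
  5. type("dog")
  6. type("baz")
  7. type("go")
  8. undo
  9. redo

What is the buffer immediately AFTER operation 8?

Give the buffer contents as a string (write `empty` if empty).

Answer: dogbaz

Derivation:
After op 1 (type): buf='red' undo_depth=1 redo_depth=0
After op 2 (undo): buf='(empty)' undo_depth=0 redo_depth=1
After op 3 (type): buf='two' undo_depth=1 redo_depth=0
After op 4 (undo): buf='(empty)' undo_depth=0 redo_depth=1
After op 5 (type): buf='dog' undo_depth=1 redo_depth=0
After op 6 (type): buf='dogbaz' undo_depth=2 redo_depth=0
After op 7 (type): buf='dogbazgo' undo_depth=3 redo_depth=0
After op 8 (undo): buf='dogbaz' undo_depth=2 redo_depth=1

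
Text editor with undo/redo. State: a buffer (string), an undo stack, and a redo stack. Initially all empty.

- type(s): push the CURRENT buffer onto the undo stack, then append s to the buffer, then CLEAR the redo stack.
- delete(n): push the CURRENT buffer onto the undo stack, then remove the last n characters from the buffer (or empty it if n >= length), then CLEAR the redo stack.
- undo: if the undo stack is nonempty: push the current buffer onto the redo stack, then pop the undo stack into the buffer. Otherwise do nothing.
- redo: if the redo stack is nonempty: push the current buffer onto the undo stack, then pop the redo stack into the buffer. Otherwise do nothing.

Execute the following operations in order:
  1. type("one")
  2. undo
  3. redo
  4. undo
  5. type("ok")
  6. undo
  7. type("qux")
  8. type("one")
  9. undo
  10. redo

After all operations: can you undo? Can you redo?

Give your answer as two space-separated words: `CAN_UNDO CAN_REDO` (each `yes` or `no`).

Answer: yes no

Derivation:
After op 1 (type): buf='one' undo_depth=1 redo_depth=0
After op 2 (undo): buf='(empty)' undo_depth=0 redo_depth=1
After op 3 (redo): buf='one' undo_depth=1 redo_depth=0
After op 4 (undo): buf='(empty)' undo_depth=0 redo_depth=1
After op 5 (type): buf='ok' undo_depth=1 redo_depth=0
After op 6 (undo): buf='(empty)' undo_depth=0 redo_depth=1
After op 7 (type): buf='qux' undo_depth=1 redo_depth=0
After op 8 (type): buf='quxone' undo_depth=2 redo_depth=0
After op 9 (undo): buf='qux' undo_depth=1 redo_depth=1
After op 10 (redo): buf='quxone' undo_depth=2 redo_depth=0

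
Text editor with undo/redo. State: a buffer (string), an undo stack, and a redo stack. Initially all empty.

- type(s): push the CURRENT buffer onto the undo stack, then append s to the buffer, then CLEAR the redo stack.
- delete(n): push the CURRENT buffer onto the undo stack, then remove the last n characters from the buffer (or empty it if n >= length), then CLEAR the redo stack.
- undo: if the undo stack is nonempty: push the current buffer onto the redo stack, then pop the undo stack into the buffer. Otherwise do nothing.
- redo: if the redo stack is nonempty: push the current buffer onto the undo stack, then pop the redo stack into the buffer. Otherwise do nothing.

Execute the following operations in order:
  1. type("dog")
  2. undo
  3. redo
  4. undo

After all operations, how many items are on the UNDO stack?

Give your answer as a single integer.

Answer: 0

Derivation:
After op 1 (type): buf='dog' undo_depth=1 redo_depth=0
After op 2 (undo): buf='(empty)' undo_depth=0 redo_depth=1
After op 3 (redo): buf='dog' undo_depth=1 redo_depth=0
After op 4 (undo): buf='(empty)' undo_depth=0 redo_depth=1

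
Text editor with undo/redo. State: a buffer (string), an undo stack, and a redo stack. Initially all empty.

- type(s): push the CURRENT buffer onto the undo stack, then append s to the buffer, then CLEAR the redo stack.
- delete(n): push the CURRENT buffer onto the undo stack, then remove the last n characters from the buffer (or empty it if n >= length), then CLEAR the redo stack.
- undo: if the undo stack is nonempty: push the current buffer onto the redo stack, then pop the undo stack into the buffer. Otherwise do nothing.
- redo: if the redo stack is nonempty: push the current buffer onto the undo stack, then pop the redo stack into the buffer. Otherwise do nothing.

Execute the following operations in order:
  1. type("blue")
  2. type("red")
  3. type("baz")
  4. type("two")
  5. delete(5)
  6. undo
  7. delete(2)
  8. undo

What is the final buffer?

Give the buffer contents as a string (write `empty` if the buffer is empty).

After op 1 (type): buf='blue' undo_depth=1 redo_depth=0
After op 2 (type): buf='bluered' undo_depth=2 redo_depth=0
After op 3 (type): buf='blueredbaz' undo_depth=3 redo_depth=0
After op 4 (type): buf='blueredbaztwo' undo_depth=4 redo_depth=0
After op 5 (delete): buf='blueredb' undo_depth=5 redo_depth=0
After op 6 (undo): buf='blueredbaztwo' undo_depth=4 redo_depth=1
After op 7 (delete): buf='blueredbazt' undo_depth=5 redo_depth=0
After op 8 (undo): buf='blueredbaztwo' undo_depth=4 redo_depth=1

Answer: blueredbaztwo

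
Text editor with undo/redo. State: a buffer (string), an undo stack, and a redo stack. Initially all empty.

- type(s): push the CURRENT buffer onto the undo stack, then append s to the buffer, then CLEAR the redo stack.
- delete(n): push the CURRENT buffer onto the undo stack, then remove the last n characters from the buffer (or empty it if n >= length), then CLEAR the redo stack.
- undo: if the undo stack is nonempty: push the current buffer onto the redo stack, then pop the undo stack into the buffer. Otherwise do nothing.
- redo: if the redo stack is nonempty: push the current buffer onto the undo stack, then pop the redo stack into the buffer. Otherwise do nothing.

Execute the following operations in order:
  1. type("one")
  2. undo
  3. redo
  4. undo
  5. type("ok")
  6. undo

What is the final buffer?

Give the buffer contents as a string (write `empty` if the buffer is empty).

Answer: empty

Derivation:
After op 1 (type): buf='one' undo_depth=1 redo_depth=0
After op 2 (undo): buf='(empty)' undo_depth=0 redo_depth=1
After op 3 (redo): buf='one' undo_depth=1 redo_depth=0
After op 4 (undo): buf='(empty)' undo_depth=0 redo_depth=1
After op 5 (type): buf='ok' undo_depth=1 redo_depth=0
After op 6 (undo): buf='(empty)' undo_depth=0 redo_depth=1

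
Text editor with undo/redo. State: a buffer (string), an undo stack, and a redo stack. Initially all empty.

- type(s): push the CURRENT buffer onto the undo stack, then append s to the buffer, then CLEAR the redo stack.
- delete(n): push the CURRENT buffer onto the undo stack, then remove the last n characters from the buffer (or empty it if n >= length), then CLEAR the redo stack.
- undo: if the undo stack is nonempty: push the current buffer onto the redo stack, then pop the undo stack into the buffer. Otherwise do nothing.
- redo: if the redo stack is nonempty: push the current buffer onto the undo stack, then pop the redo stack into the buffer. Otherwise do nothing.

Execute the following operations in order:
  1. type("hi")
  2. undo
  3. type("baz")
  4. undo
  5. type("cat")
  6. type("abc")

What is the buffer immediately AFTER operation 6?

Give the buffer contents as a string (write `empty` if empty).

After op 1 (type): buf='hi' undo_depth=1 redo_depth=0
After op 2 (undo): buf='(empty)' undo_depth=0 redo_depth=1
After op 3 (type): buf='baz' undo_depth=1 redo_depth=0
After op 4 (undo): buf='(empty)' undo_depth=0 redo_depth=1
After op 5 (type): buf='cat' undo_depth=1 redo_depth=0
After op 6 (type): buf='catabc' undo_depth=2 redo_depth=0

Answer: catabc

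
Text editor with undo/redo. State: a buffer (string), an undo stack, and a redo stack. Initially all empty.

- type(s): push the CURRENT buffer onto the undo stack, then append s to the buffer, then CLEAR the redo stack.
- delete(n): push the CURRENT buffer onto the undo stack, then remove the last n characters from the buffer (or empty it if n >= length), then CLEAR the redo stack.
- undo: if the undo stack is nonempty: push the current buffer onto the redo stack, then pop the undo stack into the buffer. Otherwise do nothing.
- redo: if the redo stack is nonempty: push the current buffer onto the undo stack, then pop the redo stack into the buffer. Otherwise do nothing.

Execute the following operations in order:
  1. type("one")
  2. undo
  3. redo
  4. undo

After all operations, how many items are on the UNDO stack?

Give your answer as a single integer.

Answer: 0

Derivation:
After op 1 (type): buf='one' undo_depth=1 redo_depth=0
After op 2 (undo): buf='(empty)' undo_depth=0 redo_depth=1
After op 3 (redo): buf='one' undo_depth=1 redo_depth=0
After op 4 (undo): buf='(empty)' undo_depth=0 redo_depth=1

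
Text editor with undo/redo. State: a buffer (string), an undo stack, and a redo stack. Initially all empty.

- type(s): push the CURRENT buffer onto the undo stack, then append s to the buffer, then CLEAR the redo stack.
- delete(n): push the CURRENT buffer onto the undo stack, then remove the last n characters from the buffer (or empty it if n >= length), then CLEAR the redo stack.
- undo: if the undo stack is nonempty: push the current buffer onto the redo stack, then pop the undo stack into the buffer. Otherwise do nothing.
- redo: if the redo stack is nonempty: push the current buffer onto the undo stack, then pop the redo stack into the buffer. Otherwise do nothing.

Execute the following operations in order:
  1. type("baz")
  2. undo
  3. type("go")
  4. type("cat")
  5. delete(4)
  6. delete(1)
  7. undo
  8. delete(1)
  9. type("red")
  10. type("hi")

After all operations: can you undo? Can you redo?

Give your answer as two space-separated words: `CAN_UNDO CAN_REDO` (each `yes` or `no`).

After op 1 (type): buf='baz' undo_depth=1 redo_depth=0
After op 2 (undo): buf='(empty)' undo_depth=0 redo_depth=1
After op 3 (type): buf='go' undo_depth=1 redo_depth=0
After op 4 (type): buf='gocat' undo_depth=2 redo_depth=0
After op 5 (delete): buf='g' undo_depth=3 redo_depth=0
After op 6 (delete): buf='(empty)' undo_depth=4 redo_depth=0
After op 7 (undo): buf='g' undo_depth=3 redo_depth=1
After op 8 (delete): buf='(empty)' undo_depth=4 redo_depth=0
After op 9 (type): buf='red' undo_depth=5 redo_depth=0
After op 10 (type): buf='redhi' undo_depth=6 redo_depth=0

Answer: yes no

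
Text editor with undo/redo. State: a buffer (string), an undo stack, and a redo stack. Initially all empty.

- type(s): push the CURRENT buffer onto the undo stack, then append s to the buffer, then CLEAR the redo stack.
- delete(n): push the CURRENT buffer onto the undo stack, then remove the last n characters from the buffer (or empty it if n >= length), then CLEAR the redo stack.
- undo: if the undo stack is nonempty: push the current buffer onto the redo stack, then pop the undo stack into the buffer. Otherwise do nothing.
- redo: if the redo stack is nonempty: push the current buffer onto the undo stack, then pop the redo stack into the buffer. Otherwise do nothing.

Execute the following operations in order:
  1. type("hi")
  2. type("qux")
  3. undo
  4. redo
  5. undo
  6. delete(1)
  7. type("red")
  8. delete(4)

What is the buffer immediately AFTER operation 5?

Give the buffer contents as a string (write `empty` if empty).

After op 1 (type): buf='hi' undo_depth=1 redo_depth=0
After op 2 (type): buf='hiqux' undo_depth=2 redo_depth=0
After op 3 (undo): buf='hi' undo_depth=1 redo_depth=1
After op 4 (redo): buf='hiqux' undo_depth=2 redo_depth=0
After op 5 (undo): buf='hi' undo_depth=1 redo_depth=1

Answer: hi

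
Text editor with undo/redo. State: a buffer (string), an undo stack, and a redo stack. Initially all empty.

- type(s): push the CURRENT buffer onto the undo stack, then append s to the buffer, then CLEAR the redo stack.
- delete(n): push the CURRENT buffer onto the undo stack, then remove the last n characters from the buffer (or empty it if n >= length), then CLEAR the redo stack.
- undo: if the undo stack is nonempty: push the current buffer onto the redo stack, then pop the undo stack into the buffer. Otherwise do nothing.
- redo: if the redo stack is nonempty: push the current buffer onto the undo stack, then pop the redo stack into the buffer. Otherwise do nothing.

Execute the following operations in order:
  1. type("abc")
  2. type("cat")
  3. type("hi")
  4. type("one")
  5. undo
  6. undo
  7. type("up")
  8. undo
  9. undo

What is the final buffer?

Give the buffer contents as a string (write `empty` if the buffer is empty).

Answer: abc

Derivation:
After op 1 (type): buf='abc' undo_depth=1 redo_depth=0
After op 2 (type): buf='abccat' undo_depth=2 redo_depth=0
After op 3 (type): buf='abccathi' undo_depth=3 redo_depth=0
After op 4 (type): buf='abccathione' undo_depth=4 redo_depth=0
After op 5 (undo): buf='abccathi' undo_depth=3 redo_depth=1
After op 6 (undo): buf='abccat' undo_depth=2 redo_depth=2
After op 7 (type): buf='abccatup' undo_depth=3 redo_depth=0
After op 8 (undo): buf='abccat' undo_depth=2 redo_depth=1
After op 9 (undo): buf='abc' undo_depth=1 redo_depth=2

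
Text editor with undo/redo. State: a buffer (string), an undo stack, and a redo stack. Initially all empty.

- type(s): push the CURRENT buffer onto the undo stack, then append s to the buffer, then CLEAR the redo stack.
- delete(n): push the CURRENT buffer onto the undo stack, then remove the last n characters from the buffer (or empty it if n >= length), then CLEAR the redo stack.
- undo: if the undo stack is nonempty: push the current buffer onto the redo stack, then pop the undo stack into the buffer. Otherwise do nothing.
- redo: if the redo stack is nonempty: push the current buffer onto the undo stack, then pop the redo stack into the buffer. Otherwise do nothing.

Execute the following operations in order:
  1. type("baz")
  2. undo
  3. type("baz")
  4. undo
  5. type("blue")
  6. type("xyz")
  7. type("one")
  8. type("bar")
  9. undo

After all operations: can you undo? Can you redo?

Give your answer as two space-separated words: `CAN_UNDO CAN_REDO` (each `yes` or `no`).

After op 1 (type): buf='baz' undo_depth=1 redo_depth=0
After op 2 (undo): buf='(empty)' undo_depth=0 redo_depth=1
After op 3 (type): buf='baz' undo_depth=1 redo_depth=0
After op 4 (undo): buf='(empty)' undo_depth=0 redo_depth=1
After op 5 (type): buf='blue' undo_depth=1 redo_depth=0
After op 6 (type): buf='bluexyz' undo_depth=2 redo_depth=0
After op 7 (type): buf='bluexyzone' undo_depth=3 redo_depth=0
After op 8 (type): buf='bluexyzonebar' undo_depth=4 redo_depth=0
After op 9 (undo): buf='bluexyzone' undo_depth=3 redo_depth=1

Answer: yes yes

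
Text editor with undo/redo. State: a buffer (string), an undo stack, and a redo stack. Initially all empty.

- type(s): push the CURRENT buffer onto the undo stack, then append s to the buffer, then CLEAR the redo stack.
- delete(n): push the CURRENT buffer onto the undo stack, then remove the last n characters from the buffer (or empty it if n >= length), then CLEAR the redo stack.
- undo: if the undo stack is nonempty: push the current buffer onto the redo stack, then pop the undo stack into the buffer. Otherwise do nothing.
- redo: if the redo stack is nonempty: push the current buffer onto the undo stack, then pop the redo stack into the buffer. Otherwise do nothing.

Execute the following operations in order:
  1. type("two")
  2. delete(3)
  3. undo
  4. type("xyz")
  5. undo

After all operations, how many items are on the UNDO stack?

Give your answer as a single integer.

After op 1 (type): buf='two' undo_depth=1 redo_depth=0
After op 2 (delete): buf='(empty)' undo_depth=2 redo_depth=0
After op 3 (undo): buf='two' undo_depth=1 redo_depth=1
After op 4 (type): buf='twoxyz' undo_depth=2 redo_depth=0
After op 5 (undo): buf='two' undo_depth=1 redo_depth=1

Answer: 1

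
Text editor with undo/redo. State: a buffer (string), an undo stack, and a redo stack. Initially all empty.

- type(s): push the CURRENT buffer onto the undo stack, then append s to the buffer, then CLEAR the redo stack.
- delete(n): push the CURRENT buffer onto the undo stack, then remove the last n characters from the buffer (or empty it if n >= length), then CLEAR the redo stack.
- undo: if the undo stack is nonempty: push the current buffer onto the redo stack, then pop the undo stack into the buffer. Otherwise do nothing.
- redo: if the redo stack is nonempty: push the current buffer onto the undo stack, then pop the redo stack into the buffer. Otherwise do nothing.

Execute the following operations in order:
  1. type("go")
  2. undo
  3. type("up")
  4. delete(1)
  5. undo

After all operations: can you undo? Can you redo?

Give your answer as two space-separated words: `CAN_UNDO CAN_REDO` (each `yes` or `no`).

Answer: yes yes

Derivation:
After op 1 (type): buf='go' undo_depth=1 redo_depth=0
After op 2 (undo): buf='(empty)' undo_depth=0 redo_depth=1
After op 3 (type): buf='up' undo_depth=1 redo_depth=0
After op 4 (delete): buf='u' undo_depth=2 redo_depth=0
After op 5 (undo): buf='up' undo_depth=1 redo_depth=1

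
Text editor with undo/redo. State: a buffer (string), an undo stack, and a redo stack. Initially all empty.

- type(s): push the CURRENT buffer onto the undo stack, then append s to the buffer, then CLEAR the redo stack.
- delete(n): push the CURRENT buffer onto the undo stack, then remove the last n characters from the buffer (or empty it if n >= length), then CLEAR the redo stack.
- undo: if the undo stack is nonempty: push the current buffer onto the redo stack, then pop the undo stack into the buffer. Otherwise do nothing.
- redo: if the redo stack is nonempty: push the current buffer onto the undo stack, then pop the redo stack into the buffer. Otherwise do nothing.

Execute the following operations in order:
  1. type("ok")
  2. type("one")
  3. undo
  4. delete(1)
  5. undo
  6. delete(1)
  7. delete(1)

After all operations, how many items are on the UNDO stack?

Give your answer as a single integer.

After op 1 (type): buf='ok' undo_depth=1 redo_depth=0
After op 2 (type): buf='okone' undo_depth=2 redo_depth=0
After op 3 (undo): buf='ok' undo_depth=1 redo_depth=1
After op 4 (delete): buf='o' undo_depth=2 redo_depth=0
After op 5 (undo): buf='ok' undo_depth=1 redo_depth=1
After op 6 (delete): buf='o' undo_depth=2 redo_depth=0
After op 7 (delete): buf='(empty)' undo_depth=3 redo_depth=0

Answer: 3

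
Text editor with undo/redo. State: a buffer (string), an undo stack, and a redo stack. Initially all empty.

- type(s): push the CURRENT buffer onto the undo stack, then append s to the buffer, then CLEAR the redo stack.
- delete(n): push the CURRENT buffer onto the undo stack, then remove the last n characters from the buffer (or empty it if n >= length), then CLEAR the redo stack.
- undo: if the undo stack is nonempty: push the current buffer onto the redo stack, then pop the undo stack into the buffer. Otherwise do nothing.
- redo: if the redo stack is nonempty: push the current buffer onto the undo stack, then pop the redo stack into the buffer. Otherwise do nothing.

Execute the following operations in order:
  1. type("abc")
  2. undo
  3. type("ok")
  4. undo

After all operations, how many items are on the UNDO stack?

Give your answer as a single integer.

After op 1 (type): buf='abc' undo_depth=1 redo_depth=0
After op 2 (undo): buf='(empty)' undo_depth=0 redo_depth=1
After op 3 (type): buf='ok' undo_depth=1 redo_depth=0
After op 4 (undo): buf='(empty)' undo_depth=0 redo_depth=1

Answer: 0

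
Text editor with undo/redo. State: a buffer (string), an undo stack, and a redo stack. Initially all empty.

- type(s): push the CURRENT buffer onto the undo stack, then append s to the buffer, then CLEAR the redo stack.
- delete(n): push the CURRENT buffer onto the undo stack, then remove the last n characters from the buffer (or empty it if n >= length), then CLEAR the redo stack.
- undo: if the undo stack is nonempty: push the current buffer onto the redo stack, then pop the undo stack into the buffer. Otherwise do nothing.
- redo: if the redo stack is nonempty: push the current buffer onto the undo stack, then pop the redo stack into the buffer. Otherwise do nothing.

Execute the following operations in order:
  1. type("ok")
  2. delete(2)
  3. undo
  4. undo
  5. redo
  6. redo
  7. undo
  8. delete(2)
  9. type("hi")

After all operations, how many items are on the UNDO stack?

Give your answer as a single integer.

Answer: 3

Derivation:
After op 1 (type): buf='ok' undo_depth=1 redo_depth=0
After op 2 (delete): buf='(empty)' undo_depth=2 redo_depth=0
After op 3 (undo): buf='ok' undo_depth=1 redo_depth=1
After op 4 (undo): buf='(empty)' undo_depth=0 redo_depth=2
After op 5 (redo): buf='ok' undo_depth=1 redo_depth=1
After op 6 (redo): buf='(empty)' undo_depth=2 redo_depth=0
After op 7 (undo): buf='ok' undo_depth=1 redo_depth=1
After op 8 (delete): buf='(empty)' undo_depth=2 redo_depth=0
After op 9 (type): buf='hi' undo_depth=3 redo_depth=0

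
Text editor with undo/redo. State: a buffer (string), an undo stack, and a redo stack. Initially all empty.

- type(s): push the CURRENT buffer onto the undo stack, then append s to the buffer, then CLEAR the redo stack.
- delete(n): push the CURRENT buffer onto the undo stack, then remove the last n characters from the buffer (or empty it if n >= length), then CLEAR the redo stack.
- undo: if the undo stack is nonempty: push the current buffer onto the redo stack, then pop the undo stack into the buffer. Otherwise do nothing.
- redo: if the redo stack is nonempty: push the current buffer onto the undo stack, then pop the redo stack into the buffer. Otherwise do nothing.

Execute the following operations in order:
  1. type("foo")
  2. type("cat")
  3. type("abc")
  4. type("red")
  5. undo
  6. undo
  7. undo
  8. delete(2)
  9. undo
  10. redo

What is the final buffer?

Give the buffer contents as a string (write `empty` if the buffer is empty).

After op 1 (type): buf='foo' undo_depth=1 redo_depth=0
After op 2 (type): buf='foocat' undo_depth=2 redo_depth=0
After op 3 (type): buf='foocatabc' undo_depth=3 redo_depth=0
After op 4 (type): buf='foocatabcred' undo_depth=4 redo_depth=0
After op 5 (undo): buf='foocatabc' undo_depth=3 redo_depth=1
After op 6 (undo): buf='foocat' undo_depth=2 redo_depth=2
After op 7 (undo): buf='foo' undo_depth=1 redo_depth=3
After op 8 (delete): buf='f' undo_depth=2 redo_depth=0
After op 9 (undo): buf='foo' undo_depth=1 redo_depth=1
After op 10 (redo): buf='f' undo_depth=2 redo_depth=0

Answer: f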